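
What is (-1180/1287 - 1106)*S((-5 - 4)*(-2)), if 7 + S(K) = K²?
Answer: -451598834/1287 ≈ -3.5089e+5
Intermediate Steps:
S(K) = -7 + K²
(-1180/1287 - 1106)*S((-5 - 4)*(-2)) = (-1180/1287 - 1106)*(-7 + ((-5 - 4)*(-2))²) = (-1180*1/1287 - 1106)*(-7 + (-9*(-2))²) = (-1180/1287 - 1106)*(-7 + 18²) = -1424602*(-7 + 324)/1287 = -1424602/1287*317 = -451598834/1287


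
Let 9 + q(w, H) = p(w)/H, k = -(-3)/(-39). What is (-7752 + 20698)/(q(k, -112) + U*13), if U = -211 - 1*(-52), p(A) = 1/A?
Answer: -1449952/232499 ≈ -6.2364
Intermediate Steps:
U = -159 (U = -211 + 52 = -159)
k = -1/13 (k = -(-3)*(-1)/39 = -3*1/39 = -1/13 ≈ -0.076923)
q(w, H) = -9 + 1/(H*w) (q(w, H) = -9 + 1/(w*H) = -9 + 1/(H*w))
(-7752 + 20698)/(q(k, -112) + U*13) = (-7752 + 20698)/((-9 + 1/((-112)*(-1/13))) - 159*13) = 12946/((-9 - 1/112*(-13)) - 2067) = 12946/((-9 + 13/112) - 2067) = 12946/(-995/112 - 2067) = 12946/(-232499/112) = 12946*(-112/232499) = -1449952/232499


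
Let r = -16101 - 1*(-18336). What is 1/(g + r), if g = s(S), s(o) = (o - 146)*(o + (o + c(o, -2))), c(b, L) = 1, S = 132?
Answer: -1/1475 ≈ -0.00067797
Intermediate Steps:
r = 2235 (r = -16101 + 18336 = 2235)
s(o) = (1 + 2*o)*(-146 + o) (s(o) = (o - 146)*(o + (o + 1)) = (-146 + o)*(o + (1 + o)) = (-146 + o)*(1 + 2*o) = (1 + 2*o)*(-146 + o))
g = -3710 (g = -146 - 291*132 + 2*132² = -146 - 38412 + 2*17424 = -146 - 38412 + 34848 = -3710)
1/(g + r) = 1/(-3710 + 2235) = 1/(-1475) = -1/1475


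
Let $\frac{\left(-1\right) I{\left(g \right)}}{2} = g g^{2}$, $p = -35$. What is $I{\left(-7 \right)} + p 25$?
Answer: $-189$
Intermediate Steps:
$I{\left(g \right)} = - 2 g^{3}$ ($I{\left(g \right)} = - 2 g g^{2} = - 2 g^{3}$)
$I{\left(-7 \right)} + p 25 = - 2 \left(-7\right)^{3} - 875 = \left(-2\right) \left(-343\right) - 875 = 686 - 875 = -189$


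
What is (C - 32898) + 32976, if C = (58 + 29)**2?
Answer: 7647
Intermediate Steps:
C = 7569 (C = 87**2 = 7569)
(C - 32898) + 32976 = (7569 - 32898) + 32976 = -25329 + 32976 = 7647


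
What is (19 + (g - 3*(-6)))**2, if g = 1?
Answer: 1444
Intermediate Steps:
(19 + (g - 3*(-6)))**2 = (19 + (1 - 3*(-6)))**2 = (19 + (1 + 18))**2 = (19 + 19)**2 = 38**2 = 1444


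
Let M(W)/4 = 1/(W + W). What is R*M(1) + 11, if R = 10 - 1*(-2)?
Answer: 35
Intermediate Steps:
M(W) = 2/W (M(W) = 4/(W + W) = 4/((2*W)) = 4*(1/(2*W)) = 2/W)
R = 12 (R = 10 + 2 = 12)
R*M(1) + 11 = 12*(2/1) + 11 = 12*(2*1) + 11 = 12*2 + 11 = 24 + 11 = 35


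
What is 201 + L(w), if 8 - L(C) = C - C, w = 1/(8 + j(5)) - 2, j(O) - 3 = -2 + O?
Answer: 209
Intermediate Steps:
j(O) = 1 + O (j(O) = 3 + (-2 + O) = 1 + O)
w = -27/14 (w = 1/(8 + (1 + 5)) - 2 = 1/(8 + 6) - 2 = 1/14 - 2 = -27/14 ≈ -1.9286)
L(C) = 8 (L(C) = 8 - (C - C) = 8 - 1*0 = 8 + 0 = 8)
201 + L(w) = 201 + 8 = 209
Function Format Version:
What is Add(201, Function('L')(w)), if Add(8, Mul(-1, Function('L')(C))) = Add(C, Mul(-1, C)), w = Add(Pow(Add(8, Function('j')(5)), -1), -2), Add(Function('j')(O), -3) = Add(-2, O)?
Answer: 209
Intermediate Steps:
Function('j')(O) = Add(1, O) (Function('j')(O) = Add(3, Add(-2, O)) = Add(1, O))
w = Rational(-27, 14) (w = Add(Pow(Add(8, Add(1, 5)), -1), -2) = Add(Pow(Add(8, 6), -1), -2) = Add(Pow(14, -1), -2) = Add(Rational(1, 14), -2) = Rational(-27, 14) ≈ -1.9286)
Function('L')(C) = 8 (Function('L')(C) = Add(8, Mul(-1, Add(C, Mul(-1, C)))) = Add(8, Mul(-1, 0)) = Add(8, 0) = 8)
Add(201, Function('L')(w)) = Add(201, 8) = 209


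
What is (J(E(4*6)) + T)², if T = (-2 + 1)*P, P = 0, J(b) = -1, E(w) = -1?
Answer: 1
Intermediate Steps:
T = 0 (T = (-2 + 1)*0 = -1*0 = 0)
(J(E(4*6)) + T)² = (-1 + 0)² = (-1)² = 1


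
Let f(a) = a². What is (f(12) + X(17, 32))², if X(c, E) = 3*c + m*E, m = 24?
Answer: 927369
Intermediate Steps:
X(c, E) = 3*c + 24*E
(f(12) + X(17, 32))² = (12² + (3*17 + 24*32))² = (144 + (51 + 768))² = (144 + 819)² = 963² = 927369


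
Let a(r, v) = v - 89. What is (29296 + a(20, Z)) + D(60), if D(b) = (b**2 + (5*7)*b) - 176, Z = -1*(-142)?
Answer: 34873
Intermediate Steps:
Z = 142
D(b) = -176 + b**2 + 35*b (D(b) = (b**2 + 35*b) - 176 = -176 + b**2 + 35*b)
a(r, v) = -89 + v
(29296 + a(20, Z)) + D(60) = (29296 + (-89 + 142)) + (-176 + 60**2 + 35*60) = (29296 + 53) + (-176 + 3600 + 2100) = 29349 + 5524 = 34873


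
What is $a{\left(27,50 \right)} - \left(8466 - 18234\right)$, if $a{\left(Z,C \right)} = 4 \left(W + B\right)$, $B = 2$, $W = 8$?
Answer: $9808$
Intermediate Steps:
$a{\left(Z,C \right)} = 40$ ($a{\left(Z,C \right)} = 4 \left(8 + 2\right) = 4 \cdot 10 = 40$)
$a{\left(27,50 \right)} - \left(8466 - 18234\right) = 40 - \left(8466 - 18234\right) = 40 - -9768 = 40 + 9768 = 9808$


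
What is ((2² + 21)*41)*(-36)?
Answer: -36900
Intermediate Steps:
((2² + 21)*41)*(-36) = ((4 + 21)*41)*(-36) = (25*41)*(-36) = 1025*(-36) = -36900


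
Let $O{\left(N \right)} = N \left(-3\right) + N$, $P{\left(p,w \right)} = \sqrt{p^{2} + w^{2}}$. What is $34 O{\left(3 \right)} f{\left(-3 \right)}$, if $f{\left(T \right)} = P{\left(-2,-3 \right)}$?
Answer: $- 204 \sqrt{13} \approx -735.53$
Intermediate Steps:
$f{\left(T \right)} = \sqrt{13}$ ($f{\left(T \right)} = \sqrt{\left(-2\right)^{2} + \left(-3\right)^{2}} = \sqrt{4 + 9} = \sqrt{13}$)
$O{\left(N \right)} = - 2 N$ ($O{\left(N \right)} = - 3 N + N = - 2 N$)
$34 O{\left(3 \right)} f{\left(-3 \right)} = 34 \left(\left(-2\right) 3\right) \sqrt{13} = 34 \left(-6\right) \sqrt{13} = - 204 \sqrt{13}$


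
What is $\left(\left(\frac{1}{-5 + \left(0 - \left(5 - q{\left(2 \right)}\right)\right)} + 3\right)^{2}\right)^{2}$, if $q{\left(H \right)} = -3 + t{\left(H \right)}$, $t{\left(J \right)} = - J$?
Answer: $\frac{3748096}{50625} \approx 74.036$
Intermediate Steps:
$q{\left(H \right)} = -3 - H$
$\left(\left(\frac{1}{-5 + \left(0 - \left(5 - q{\left(2 \right)}\right)\right)} + 3\right)^{2}\right)^{2} = \left(\left(\frac{1}{-5 + \left(0 - \left(5 - \left(-3 - 2\right)\right)\right)} + 3\right)^{2}\right)^{2} = \left(\left(\frac{1}{-5 + \left(0 - \left(5 - -5\right)\right)} + 3\right)^{2}\right)^{2} = \left(\left(\frac{1}{-5 + \left(0 - \left(5 + 5\right)\right)} + 3\right)^{2}\right)^{2} = \left(\left(\frac{1}{-5 + \left(0 - 10\right)} + 3\right)^{2}\right)^{2} = \left(\left(\frac{1}{-5 - 10} + 3\right)^{2}\right)^{2} = \left(\left(\frac{1}{-15} + 3\right)^{2}\right)^{2} = \left(\left(- \frac{1}{15} + 3\right)^{2}\right)^{2} = \left(\left(\frac{44}{15}\right)^{2}\right)^{2} = \left(\frac{1936}{225}\right)^{2} = \frac{3748096}{50625}$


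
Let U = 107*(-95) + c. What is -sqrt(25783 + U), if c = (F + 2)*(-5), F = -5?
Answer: -9*sqrt(193) ≈ -125.03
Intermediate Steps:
c = 15 (c = (-5 + 2)*(-5) = -3*(-5) = 15)
U = -10150 (U = 107*(-95) + 15 = -10165 + 15 = -10150)
-sqrt(25783 + U) = -sqrt(25783 - 10150) = -sqrt(15633) = -9*sqrt(193)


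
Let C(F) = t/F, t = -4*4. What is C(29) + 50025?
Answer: 1450709/29 ≈ 50024.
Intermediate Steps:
t = -16
C(F) = -16/F
C(29) + 50025 = -16/29 + 50025 = 1450709/29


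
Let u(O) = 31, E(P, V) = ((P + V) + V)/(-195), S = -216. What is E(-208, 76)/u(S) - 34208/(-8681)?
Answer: 207273496/52476645 ≈ 3.9498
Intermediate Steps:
E(P, V) = -2*V/195 - P/195 (E(P, V) = (P + 2*V)*(-1/195) = -2*V/195 - P/195)
E(-208, 76)/u(S) - 34208/(-8681) = (-2/195*76 - 1/195*(-208))/31 - 34208/(-8681) = (-152/195 + 16/15)*(1/31) - 34208*(-1/8681) = (56/195)*(1/31) + 34208/8681 = 56/6045 + 34208/8681 = 207273496/52476645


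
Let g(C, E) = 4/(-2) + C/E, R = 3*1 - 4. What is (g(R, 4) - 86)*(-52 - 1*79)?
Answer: 46243/4 ≈ 11561.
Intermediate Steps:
R = -1 (R = 3 - 4 = -1)
g(C, E) = -2 + C/E (g(C, E) = 4*(-½) + C/E = -2 + C/E)
(g(R, 4) - 86)*(-52 - 1*79) = ((-2 - 1/4) - 86)*(-52 - 1*79) = ((-2 - 1*¼) - 86)*(-52 - 79) = ((-2 - ¼) - 86)*(-131) = (-9/4 - 86)*(-131) = -353/4*(-131) = 46243/4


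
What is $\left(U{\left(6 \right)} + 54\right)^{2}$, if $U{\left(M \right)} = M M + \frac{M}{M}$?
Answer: $8281$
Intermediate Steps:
$U{\left(M \right)} = 1 + M^{2}$ ($U{\left(M \right)} = M^{2} + 1 = 1 + M^{2}$)
$\left(U{\left(6 \right)} + 54\right)^{2} = \left(\left(1 + 6^{2}\right) + 54\right)^{2} = \left(\left(1 + 36\right) + 54\right)^{2} = \left(37 + 54\right)^{2} = 91^{2} = 8281$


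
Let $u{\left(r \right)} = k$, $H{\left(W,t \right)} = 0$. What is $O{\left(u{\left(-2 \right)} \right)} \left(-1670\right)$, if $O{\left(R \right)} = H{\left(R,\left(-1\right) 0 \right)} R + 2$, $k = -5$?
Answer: $-3340$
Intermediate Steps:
$u{\left(r \right)} = -5$
$O{\left(R \right)} = 2$ ($O{\left(R \right)} = 0 R + 2 = 0 + 2 = 2$)
$O{\left(u{\left(-2 \right)} \right)} \left(-1670\right) = 2 \left(-1670\right) = -3340$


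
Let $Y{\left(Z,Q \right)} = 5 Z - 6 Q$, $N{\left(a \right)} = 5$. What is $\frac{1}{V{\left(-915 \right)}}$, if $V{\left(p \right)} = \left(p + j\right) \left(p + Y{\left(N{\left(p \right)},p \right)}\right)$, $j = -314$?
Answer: $- \frac{1}{5653400} \approx -1.7688 \cdot 10^{-7}$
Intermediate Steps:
$Y{\left(Z,Q \right)} = - 6 Q + 5 Z$
$V{\left(p \right)} = \left(-314 + p\right) \left(25 - 5 p\right)$ ($V{\left(p \right)} = \left(p - 314\right) \left(p - \left(-25 + 6 p\right)\right) = \left(-314 + p\right) \left(p - \left(-25 + 6 p\right)\right) = \left(-314 + p\right) \left(25 - 5 p\right)$)
$\frac{1}{V{\left(-915 \right)}} = \frac{1}{-7850 - 5 \left(-915\right)^{2} + 1595 \left(-915\right)} = \frac{1}{-7850 - 4186125 - 1459425} = \frac{1}{-5653400} = - \frac{1}{5653400}$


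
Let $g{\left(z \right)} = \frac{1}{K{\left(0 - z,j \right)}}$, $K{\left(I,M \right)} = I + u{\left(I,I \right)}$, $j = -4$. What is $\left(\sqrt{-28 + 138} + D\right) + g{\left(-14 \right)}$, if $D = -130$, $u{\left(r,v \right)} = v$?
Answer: $- \frac{3639}{28} + \sqrt{110} \approx -119.48$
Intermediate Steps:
$K{\left(I,M \right)} = 2 I$ ($K{\left(I,M \right)} = I + I = 2 I$)
$g{\left(z \right)} = - \frac{1}{2 z}$ ($g{\left(z \right)} = \frac{1}{2 \left(0 - z\right)} = \frac{1}{2 \left(- z\right)} = \frac{1}{\left(-2\right) z} = - \frac{1}{2 z}$)
$\left(\sqrt{-28 + 138} + D\right) + g{\left(-14 \right)} = \left(\sqrt{-28 + 138} - 130\right) - \frac{1}{2 \left(-14\right)} = \left(\sqrt{110} - 130\right) - - \frac{1}{28} = \left(-130 + \sqrt{110}\right) + \frac{1}{28} = - \frac{3639}{28} + \sqrt{110}$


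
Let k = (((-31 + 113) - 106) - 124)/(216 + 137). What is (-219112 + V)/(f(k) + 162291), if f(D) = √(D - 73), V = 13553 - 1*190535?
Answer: -3781953241327/1549574028385 + 198047*I*√9148701/4648722085155 ≈ -2.4406 + 0.00012886*I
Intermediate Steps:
V = -176982 (V = 13553 - 190535 = -176982)
k = -148/353 (k = ((82 - 106) - 124)/353 = (-24 - 124)*(1/353) = -148*1/353 = -148/353 ≈ -0.41926)
f(D) = √(-73 + D)
(-219112 + V)/(f(k) + 162291) = (-219112 - 176982)/(√(-73 - 148/353) + 162291) = -396094/(√(-25917/353) + 162291) = -396094/(I*√9148701/353 + 162291) = -396094/(162291 + I*√9148701/353)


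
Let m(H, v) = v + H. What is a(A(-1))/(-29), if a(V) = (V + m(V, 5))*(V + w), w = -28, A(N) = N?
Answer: 3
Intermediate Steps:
m(H, v) = H + v
a(V) = (-28 + V)*(5 + 2*V) (a(V) = (V + (V + 5))*(V - 28) = (V + (5 + V))*(-28 + V) = (5 + 2*V)*(-28 + V) = (-28 + V)*(5 + 2*V))
a(A(-1))/(-29) = (-140 - 51*(-1) + 2*(-1)²)/(-29) = (-140 + 51 + 2*1)*(-1/29) = (-140 + 51 + 2)*(-1/29) = -87*(-1/29) = 3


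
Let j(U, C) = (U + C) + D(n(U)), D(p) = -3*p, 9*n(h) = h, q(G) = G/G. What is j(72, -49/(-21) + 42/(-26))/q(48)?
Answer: 1900/39 ≈ 48.718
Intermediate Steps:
q(G) = 1
n(h) = h/9
j(U, C) = C + 2*U/3 (j(U, C) = (U + C) - U/3 = (C + U) - U/3 = C + 2*U/3)
j(72, -49/(-21) + 42/(-26))/q(48) = ((-49/(-21) + 42/(-26)) + (⅔)*72)/1 = ((-49*(-1/21) + 42*(-1/26)) + 48)*1 = ((7/3 - 21/13) + 48)*1 = (28/39 + 48)*1 = (1900/39)*1 = 1900/39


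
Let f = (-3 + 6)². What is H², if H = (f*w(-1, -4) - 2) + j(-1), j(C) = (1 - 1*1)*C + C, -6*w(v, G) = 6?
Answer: 144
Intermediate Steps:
w(v, G) = -1 (w(v, G) = -⅙*6 = -1)
j(C) = C (j(C) = (1 - 1)*C + C = 0*C + C = 0 + C = C)
f = 9 (f = 3² = 9)
H = -12 (H = (9*(-1) - 2) - 1 = (-9 - 2) - 1 = -11 - 1 = -12)
H² = (-12)² = 144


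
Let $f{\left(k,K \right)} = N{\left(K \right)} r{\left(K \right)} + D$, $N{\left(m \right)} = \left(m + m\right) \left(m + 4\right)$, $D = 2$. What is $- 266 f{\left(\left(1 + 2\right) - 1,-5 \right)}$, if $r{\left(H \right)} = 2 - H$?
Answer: $-19152$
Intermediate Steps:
$N{\left(m \right)} = 2 m \left(4 + m\right)$
$f{\left(k,K \right)} = 2 + 2 K \left(2 - K\right) \left(4 + K\right)$ ($f{\left(k,K \right)} = 2 K \left(4 + K\right) \left(2 - K\right) + 2 = 2 K \left(2 - K\right) \left(4 + K\right) + 2 = 2 + 2 K \left(2 - K\right) \left(4 + K\right)$)
$- 266 f{\left(\left(1 + 2\right) - 1,-5 \right)} = - 266 \left(2 - - 10 \left(-2 - 5\right) \left(4 - 5\right)\right) = - 266 \left(2 - \left(-10\right) \left(-7\right) \left(-1\right)\right) = - 266 \left(2 + 70\right) = \left(-266\right) 72 = -19152$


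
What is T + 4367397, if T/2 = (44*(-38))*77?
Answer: 4109909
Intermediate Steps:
T = -257488 (T = 2*((44*(-38))*77) = 2*(-1672*77) = 2*(-128744) = -257488)
T + 4367397 = -257488 + 4367397 = 4109909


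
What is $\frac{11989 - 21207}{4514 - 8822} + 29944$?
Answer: $\frac{64503985}{2154} \approx 29946.0$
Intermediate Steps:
$\frac{11989 - 21207}{4514 - 8822} + 29944 = - \frac{9218}{-4308} + 29944 = \left(-9218\right) \left(- \frac{1}{4308}\right) + 29944 = \frac{4609}{2154} + 29944 = \frac{64503985}{2154}$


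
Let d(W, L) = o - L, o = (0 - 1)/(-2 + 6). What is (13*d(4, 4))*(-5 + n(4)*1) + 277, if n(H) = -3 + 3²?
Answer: 887/4 ≈ 221.75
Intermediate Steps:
o = -¼ (o = -1/4 = -1*¼ = -¼ ≈ -0.25000)
n(H) = 6 (n(H) = -3 + 9 = 6)
d(W, L) = -¼ - L
(13*d(4, 4))*(-5 + n(4)*1) + 277 = (13*(-¼ - 1*4))*(-5 + 6*1) + 277 = (13*(-¼ - 4))*(-5 + 6) + 277 = (13*(-17/4))*1 + 277 = -221/4*1 + 277 = -221/4 + 277 = 887/4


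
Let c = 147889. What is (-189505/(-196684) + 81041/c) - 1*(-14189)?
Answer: 412765084851353/29087400076 ≈ 14191.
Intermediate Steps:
(-189505/(-196684) + 81041/c) - 1*(-14189) = (-189505/(-196684) + 81041/147889) - 1*(-14189) = (-189505*(-1/196684) + 81041*(1/147889)) + 14189 = (189505/196684 + 81041/147889) + 14189 = 43965172989/29087400076 + 14189 = 412765084851353/29087400076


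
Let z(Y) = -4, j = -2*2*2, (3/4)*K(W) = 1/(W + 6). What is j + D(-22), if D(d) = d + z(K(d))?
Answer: -34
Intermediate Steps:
K(W) = 4/(3*(6 + W)) (K(W) = 4/(3*(W + 6)) = 4/(3*(6 + W)))
j = -8 (j = -4*2 = -8)
D(d) = -4 + d (D(d) = d - 4 = -4 + d)
j + D(-22) = -8 + (-4 - 22) = -8 - 26 = -34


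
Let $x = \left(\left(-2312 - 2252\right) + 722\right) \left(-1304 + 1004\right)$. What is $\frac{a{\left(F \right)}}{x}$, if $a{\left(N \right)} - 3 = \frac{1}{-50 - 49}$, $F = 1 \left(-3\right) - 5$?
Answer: $\frac{37}{14263425} \approx 2.594 \cdot 10^{-6}$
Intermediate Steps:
$F = -8$ ($F = -3 - 5 = -8$)
$x = 1152600$ ($x = \left(-4564 + 722\right) \left(-300\right) = \left(-3842\right) \left(-300\right) = 1152600$)
$a{\left(N \right)} = \frac{296}{99}$ ($a{\left(N \right)} = 3 + \frac{1}{-50 - 49} = 3 + \frac{1}{-99} = 3 - \frac{1}{99} = \frac{296}{99}$)
$\frac{a{\left(F \right)}}{x} = \frac{296}{99 \cdot 1152600} = \frac{296}{99} \cdot \frac{1}{1152600} = \frac{37}{14263425}$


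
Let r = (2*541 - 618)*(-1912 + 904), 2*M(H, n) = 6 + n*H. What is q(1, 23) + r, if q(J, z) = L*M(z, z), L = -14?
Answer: -471457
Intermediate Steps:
M(H, n) = 3 + H*n/2 (M(H, n) = (6 + n*H)/2 = (6 + H*n)/2 = 3 + H*n/2)
q(J, z) = -42 - 7*z**2 (q(J, z) = -14*(3 + z*z/2) = -14*(3 + z**2/2) = -42 - 7*z**2)
r = -467712 (r = (1082 - 618)*(-1008) = 464*(-1008) = -467712)
q(1, 23) + r = (-42 - 7*23**2) - 467712 = (-42 - 7*529) - 467712 = (-42 - 3703) - 467712 = -3745 - 467712 = -471457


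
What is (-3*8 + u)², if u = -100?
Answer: 15376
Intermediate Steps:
(-3*8 + u)² = (-3*8 - 100)² = (-24 - 100)² = (-124)² = 15376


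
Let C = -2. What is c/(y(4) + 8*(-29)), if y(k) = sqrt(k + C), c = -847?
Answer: 98252/26911 + 847*sqrt(2)/53822 ≈ 3.6733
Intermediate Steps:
y(k) = sqrt(-2 + k) (y(k) = sqrt(k - 2) = sqrt(-2 + k))
c/(y(4) + 8*(-29)) = -847/(sqrt(-2 + 4) + 8*(-29)) = -847/(sqrt(2) - 232) = -847/(-232 + sqrt(2))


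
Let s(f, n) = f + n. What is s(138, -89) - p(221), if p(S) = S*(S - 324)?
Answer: 22812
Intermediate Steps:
p(S) = S*(-324 + S)
s(138, -89) - p(221) = (138 - 89) - 221*(-324 + 221) = 49 - 221*(-103) = 49 - 1*(-22763) = 49 + 22763 = 22812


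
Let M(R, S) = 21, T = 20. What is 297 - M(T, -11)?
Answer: 276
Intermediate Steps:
297 - M(T, -11) = 297 - 1*21 = 297 - 21 = 276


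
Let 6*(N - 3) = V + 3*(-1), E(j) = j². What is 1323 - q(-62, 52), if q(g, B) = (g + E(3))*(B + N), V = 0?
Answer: 8423/2 ≈ 4211.5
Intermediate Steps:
N = 5/2 (N = 3 + (0 + 3*(-1))/6 = 3 + (0 - 3)/6 = 3 + (⅙)*(-3) = 3 - ½ = 5/2 ≈ 2.5000)
q(g, B) = (9 + g)*(5/2 + B) (q(g, B) = (g + 3²)*(B + 5/2) = (g + 9)*(5/2 + B) = (9 + g)*(5/2 + B))
1323 - q(-62, 52) = 1323 - (45/2 + 9*52 + (5/2)*(-62) + 52*(-62)) = 1323 - (45/2 + 468 - 155 - 3224) = 1323 - 1*(-5777/2) = 1323 + 5777/2 = 8423/2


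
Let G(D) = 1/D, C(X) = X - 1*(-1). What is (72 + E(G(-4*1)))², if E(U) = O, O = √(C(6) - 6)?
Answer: 5329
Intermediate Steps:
C(X) = 1 + X (C(X) = X + 1 = 1 + X)
O = 1 (O = √((1 + 6) - 6) = √(7 - 6) = √1 = 1)
E(U) = 1
(72 + E(G(-4*1)))² = (72 + 1)² = 73² = 5329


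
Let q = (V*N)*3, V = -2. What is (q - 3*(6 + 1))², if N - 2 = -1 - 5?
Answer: 9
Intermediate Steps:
N = -4 (N = 2 + (-1 - 5) = 2 - 6 = -4)
q = 24 (q = -2*(-4)*3 = 8*3 = 24)
(q - 3*(6 + 1))² = (24 - 3*(6 + 1))² = (24 - 3*7)² = (24 - 21)² = 3² = 9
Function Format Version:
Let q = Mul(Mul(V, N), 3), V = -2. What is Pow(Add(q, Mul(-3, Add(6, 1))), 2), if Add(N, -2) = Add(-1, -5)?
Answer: 9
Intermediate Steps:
N = -4 (N = Add(2, Add(-1, -5)) = Add(2, -6) = -4)
q = 24 (q = Mul(Mul(-2, -4), 3) = Mul(8, 3) = 24)
Pow(Add(q, Mul(-3, Add(6, 1))), 2) = Pow(Add(24, Mul(-3, Add(6, 1))), 2) = Pow(Add(24, Mul(-3, 7)), 2) = Pow(Add(24, -21), 2) = Pow(3, 2) = 9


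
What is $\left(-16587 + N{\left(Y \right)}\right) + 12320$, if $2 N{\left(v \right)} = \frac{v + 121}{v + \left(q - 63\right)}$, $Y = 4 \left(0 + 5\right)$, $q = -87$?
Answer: $- \frac{1109561}{260} \approx -4267.5$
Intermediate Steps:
$Y = 20$ ($Y = 4 \cdot 5 = 20$)
$N{\left(v \right)} = \frac{121 + v}{2 \left(-150 + v\right)}$ ($N{\left(v \right)} = \frac{\left(v + 121\right) \frac{1}{v - 150}}{2} = \frac{\left(121 + v\right) \frac{1}{v - 150}}{2} = \frac{\left(121 + v\right) \frac{1}{-150 + v}}{2} = \frac{\frac{1}{-150 + v} \left(121 + v\right)}{2} = \frac{121 + v}{2 \left(-150 + v\right)}$)
$\left(-16587 + N{\left(Y \right)}\right) + 12320 = \left(-16587 + \frac{121 + 20}{2 \left(-150 + 20\right)}\right) + 12320 = \left(-16587 + \frac{1}{2} \frac{1}{-130} \cdot 141\right) + 12320 = \left(-16587 + \frac{1}{2} \left(- \frac{1}{130}\right) 141\right) + 12320 = \left(-16587 - \frac{141}{260}\right) + 12320 = - \frac{4312761}{260} + 12320 = - \frac{1109561}{260}$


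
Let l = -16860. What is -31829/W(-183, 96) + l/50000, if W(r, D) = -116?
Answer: 9934339/36250 ≈ 274.05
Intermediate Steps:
-31829/W(-183, 96) + l/50000 = -31829/(-116) - 16860/50000 = -31829*(-1/116) - 16860*1/50000 = 31829/116 - 843/2500 = 9934339/36250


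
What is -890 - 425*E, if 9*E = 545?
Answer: -239635/9 ≈ -26626.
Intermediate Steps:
E = 545/9 (E = (1/9)*545 = 545/9 ≈ 60.556)
-890 - 425*E = -890 - 425*545/9 = -890 - 231625/9 = -239635/9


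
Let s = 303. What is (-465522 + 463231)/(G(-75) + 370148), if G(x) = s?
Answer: -2291/370451 ≈ -0.0061844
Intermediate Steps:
G(x) = 303
(-465522 + 463231)/(G(-75) + 370148) = (-465522 + 463231)/(303 + 370148) = -2291/370451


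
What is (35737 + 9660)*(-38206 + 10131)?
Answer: -1274520775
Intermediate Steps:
(35737 + 9660)*(-38206 + 10131) = 45397*(-28075) = -1274520775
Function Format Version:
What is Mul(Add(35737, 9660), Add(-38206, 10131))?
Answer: -1274520775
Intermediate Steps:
Mul(Add(35737, 9660), Add(-38206, 10131)) = Mul(45397, -28075) = -1274520775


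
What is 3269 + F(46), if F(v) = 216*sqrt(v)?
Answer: 3269 + 216*sqrt(46) ≈ 4734.0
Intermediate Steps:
3269 + F(46) = 3269 + 216*sqrt(46)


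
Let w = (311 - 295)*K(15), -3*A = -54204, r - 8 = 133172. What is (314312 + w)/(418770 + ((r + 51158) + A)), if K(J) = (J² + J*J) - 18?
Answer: 40153/77647 ≈ 0.51712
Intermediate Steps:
r = 133180 (r = 8 + 133172 = 133180)
A = 18068 (A = -⅓*(-54204) = 18068)
K(J) = -18 + 2*J² (K(J) = (J² + J²) - 18 = 2*J² - 18 = -18 + 2*J²)
w = 6912 (w = (311 - 295)*(-18 + 2*15²) = 16*(-18 + 2*225) = 16*(-18 + 450) = 16*432 = 6912)
(314312 + w)/(418770 + ((r + 51158) + A)) = (314312 + 6912)/(418770 + ((133180 + 51158) + 18068)) = 321224/(418770 + (184338 + 18068)) = 321224/(418770 + 202406) = 321224/621176 = 321224*(1/621176) = 40153/77647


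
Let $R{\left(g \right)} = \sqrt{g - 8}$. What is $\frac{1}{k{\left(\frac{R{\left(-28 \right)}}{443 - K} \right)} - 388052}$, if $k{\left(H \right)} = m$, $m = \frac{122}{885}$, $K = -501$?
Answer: $- \frac{885}{343425898} \approx -2.577 \cdot 10^{-6}$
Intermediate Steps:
$R{\left(g \right)} = \sqrt{-8 + g}$
$m = \frac{122}{885}$ ($m = 122 \cdot \frac{1}{885} = \frac{122}{885} \approx 0.13785$)
$k{\left(H \right)} = \frac{122}{885}$
$\frac{1}{k{\left(\frac{R{\left(-28 \right)}}{443 - K} \right)} - 388052} = \frac{1}{\frac{122}{885} - 388052} = \frac{1}{- \frac{343425898}{885}} = - \frac{885}{343425898}$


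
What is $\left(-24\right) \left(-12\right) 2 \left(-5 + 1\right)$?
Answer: $-2304$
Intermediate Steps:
$\left(-24\right) \left(-12\right) 2 \left(-5 + 1\right) = 288 \cdot 2 \left(-4\right) = 288 \left(-8\right) = -2304$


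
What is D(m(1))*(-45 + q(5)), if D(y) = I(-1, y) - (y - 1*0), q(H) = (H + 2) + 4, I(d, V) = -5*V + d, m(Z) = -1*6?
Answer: -1190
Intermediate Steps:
m(Z) = -6
I(d, V) = d - 5*V
q(H) = 6 + H (q(H) = (2 + H) + 4 = 6 + H)
D(y) = -1 - 6*y (D(y) = (-1 - 5*y) - (y - 1*0) = (-1 - 5*y) - (y + 0) = (-1 - 5*y) - y = -1 - 6*y)
D(m(1))*(-45 + q(5)) = (-1 - 6*(-6))*(-45 + (6 + 5)) = (-1 + 36)*(-45 + 11) = 35*(-34) = -1190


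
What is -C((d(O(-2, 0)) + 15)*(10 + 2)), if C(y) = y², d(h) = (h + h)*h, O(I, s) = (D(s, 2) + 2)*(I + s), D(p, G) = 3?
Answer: -6656400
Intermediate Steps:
O(I, s) = 5*I + 5*s (O(I, s) = (3 + 2)*(I + s) = 5*(I + s) = 5*I + 5*s)
d(h) = 2*h² (d(h) = (2*h)*h = 2*h²)
-C((d(O(-2, 0)) + 15)*(10 + 2)) = -((2*(5*(-2) + 5*0)² + 15)*(10 + 2))² = -((2*(-10 + 0)² + 15)*12)² = -((2*(-10)² + 15)*12)² = -((2*100 + 15)*12)² = -((200 + 15)*12)² = -(215*12)² = -1*2580² = -1*6656400 = -6656400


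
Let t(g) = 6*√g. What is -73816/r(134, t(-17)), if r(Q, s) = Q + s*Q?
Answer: -36908/41071 + 221448*I*√17/41071 ≈ -0.89864 + 22.231*I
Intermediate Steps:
r(Q, s) = Q + Q*s
-73816/r(134, t(-17)) = -73816*1/(134*(1 + 6*√(-17))) = -73816*1/(134*(1 + 6*(I*√17))) = -73816*1/(134*(1 + 6*I*√17)) = -73816/(134 + 804*I*√17)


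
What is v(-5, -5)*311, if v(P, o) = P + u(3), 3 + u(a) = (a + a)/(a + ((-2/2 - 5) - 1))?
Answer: -5909/2 ≈ -2954.5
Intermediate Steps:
u(a) = -3 + 2*a/(-7 + a) (u(a) = -3 + (a + a)/(a + ((-2/2 - 5) - 1)) = -3 + (2*a)/(a + ((-2*1/2 - 5) - 1)) = -3 + (2*a)/(a + ((-1 - 5) - 1)) = -3 + (2*a)/(a + (-6 - 1)) = -3 + (2*a)/(a - 7) = -3 + (2*a)/(-7 + a) = -3 + 2*a/(-7 + a))
v(P, o) = -9/2 + P (v(P, o) = P + (21 - 1*3)/(-7 + 3) = P + (21 - 3)/(-4) = P - 1/4*18 = P - 9/2 = -9/2 + P)
v(-5, -5)*311 = (-9/2 - 5)*311 = -19/2*311 = -5909/2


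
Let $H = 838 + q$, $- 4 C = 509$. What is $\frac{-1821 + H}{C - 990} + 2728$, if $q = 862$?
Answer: $\frac{12191916}{4469} \approx 2728.1$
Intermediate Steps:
$C = - \frac{509}{4}$ ($C = \left(- \frac{1}{4}\right) 509 = - \frac{509}{4} \approx -127.25$)
$H = 1700$ ($H = 838 + 862 = 1700$)
$\frac{-1821 + H}{C - 990} + 2728 = \frac{-1821 + 1700}{- \frac{509}{4} - 990} + 2728 = - \frac{121}{- \frac{4469}{4}} + 2728 = \left(-121\right) \left(- \frac{4}{4469}\right) + 2728 = \frac{484}{4469} + 2728 = \frac{12191916}{4469}$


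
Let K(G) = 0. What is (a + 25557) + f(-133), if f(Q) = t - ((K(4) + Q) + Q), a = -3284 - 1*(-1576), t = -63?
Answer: 24052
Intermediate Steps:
a = -1708 (a = -3284 + 1576 = -1708)
f(Q) = -63 - 2*Q (f(Q) = -63 - ((0 + Q) + Q) = -63 - (Q + Q) = -63 - 2*Q)
(a + 25557) + f(-133) = (-1708 + 25557) + (-63 - 2*(-133)) = 23849 + (-63 + 266) = 23849 + 203 = 24052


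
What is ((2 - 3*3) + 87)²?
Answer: 6400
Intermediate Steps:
((2 - 3*3) + 87)² = ((2 - 9) + 87)² = (-7 + 87)² = 80² = 6400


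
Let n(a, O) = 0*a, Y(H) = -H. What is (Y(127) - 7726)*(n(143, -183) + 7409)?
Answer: -58182877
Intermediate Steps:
n(a, O) = 0
(Y(127) - 7726)*(n(143, -183) + 7409) = (-1*127 - 7726)*(0 + 7409) = (-127 - 7726)*7409 = -7853*7409 = -58182877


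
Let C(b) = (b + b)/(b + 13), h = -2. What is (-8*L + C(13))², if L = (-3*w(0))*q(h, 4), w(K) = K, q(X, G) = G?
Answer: 1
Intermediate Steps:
L = 0 (L = -3*0*4 = 0*4 = 0)
C(b) = 2*b/(13 + b) (C(b) = (2*b)/(13 + b) = 2*b/(13 + b))
(-8*L + C(13))² = (-8*0 + 2*13/(13 + 13))² = (0 + 2*13/26)² = (0 + 2*13*(1/26))² = (0 + 1)² = 1² = 1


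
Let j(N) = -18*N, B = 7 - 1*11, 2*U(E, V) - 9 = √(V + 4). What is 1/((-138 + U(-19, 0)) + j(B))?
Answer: -2/121 ≈ -0.016529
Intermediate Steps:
U(E, V) = 9/2 + √(4 + V)/2 (U(E, V) = 9/2 + √(V + 4)/2 = 9/2 + √(4 + V)/2)
B = -4 (B = 7 - 11 = -4)
1/((-138 + U(-19, 0)) + j(B)) = 1/((-138 + (9/2 + √(4 + 0)/2)) - 18*(-4)) = 1/((-138 + (9/2 + √4/2)) + 72) = 1/((-138 + (9/2 + (½)*2)) + 72) = 1/((-138 + (9/2 + 1)) + 72) = 1/((-138 + 11/2) + 72) = 1/(-265/2 + 72) = 1/(-121/2) = -2/121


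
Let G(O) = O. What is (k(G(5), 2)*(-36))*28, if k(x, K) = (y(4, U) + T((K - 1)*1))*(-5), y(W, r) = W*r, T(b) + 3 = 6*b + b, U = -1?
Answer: 0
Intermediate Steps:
T(b) = -3 + 7*b (T(b) = -3 + (6*b + b) = -3 + 7*b)
k(x, K) = 70 - 35*K (k(x, K) = (4*(-1) + (-3 + 7*((K - 1)*1)))*(-5) = (-4 + (-3 + 7*((-1 + K)*1)))*(-5) = (-4 + (-3 + 7*(-1 + K)))*(-5) = (-4 + (-3 + (-7 + 7*K)))*(-5) = (-4 + (-10 + 7*K))*(-5) = (-14 + 7*K)*(-5) = 70 - 35*K)
(k(G(5), 2)*(-36))*28 = ((70 - 35*2)*(-36))*28 = ((70 - 70)*(-36))*28 = (0*(-36))*28 = 0*28 = 0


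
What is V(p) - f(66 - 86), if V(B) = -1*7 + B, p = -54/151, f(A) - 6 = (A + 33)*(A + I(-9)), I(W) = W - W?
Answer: 37243/151 ≈ 246.64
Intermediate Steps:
I(W) = 0
f(A) = 6 + A*(33 + A) (f(A) = 6 + (A + 33)*(A + 0) = 6 + (33 + A)*A = 6 + A*(33 + A))
p = -54/151 (p = -54*1/151 = -54/151 ≈ -0.35762)
V(B) = -7 + B
V(p) - f(66 - 86) = (-7 - 54/151) - (6 + (66 - 86)**2 + 33*(66 - 86)) = -1111/151 - (6 + (-20)**2 + 33*(-20)) = -1111/151 - (6 + 400 - 660) = -1111/151 - 1*(-254) = -1111/151 + 254 = 37243/151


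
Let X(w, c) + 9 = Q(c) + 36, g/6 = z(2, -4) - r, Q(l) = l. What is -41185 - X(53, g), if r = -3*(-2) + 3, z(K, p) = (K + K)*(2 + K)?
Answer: -41254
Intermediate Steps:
z(K, p) = 2*K*(2 + K) (z(K, p) = (2*K)*(2 + K) = 2*K*(2 + K))
r = 9 (r = 6 + 3 = 9)
g = 42 (g = 6*(2*2*(2 + 2) - 1*9) = 6*(2*2*4 - 9) = 6*(16 - 9) = 6*7 = 42)
X(w, c) = 27 + c (X(w, c) = -9 + (c + 36) = -9 + (36 + c) = 27 + c)
-41185 - X(53, g) = -41185 - (27 + 42) = -41185 - 1*69 = -41185 - 69 = -41254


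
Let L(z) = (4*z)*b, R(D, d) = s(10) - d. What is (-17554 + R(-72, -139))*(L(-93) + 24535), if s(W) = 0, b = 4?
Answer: -401363505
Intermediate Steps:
R(D, d) = -d (R(D, d) = 0 - d = -d)
L(z) = 16*z (L(z) = (4*z)*4 = 16*z)
(-17554 + R(-72, -139))*(L(-93) + 24535) = (-17554 - 1*(-139))*(16*(-93) + 24535) = (-17554 + 139)*(-1488 + 24535) = -17415*23047 = -401363505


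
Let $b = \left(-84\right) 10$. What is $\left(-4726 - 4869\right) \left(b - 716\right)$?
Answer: $14929820$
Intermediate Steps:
$b = -840$
$\left(-4726 - 4869\right) \left(b - 716\right) = \left(-4726 - 4869\right) \left(-840 - 716\right) = \left(-9595\right) \left(-1556\right) = 14929820$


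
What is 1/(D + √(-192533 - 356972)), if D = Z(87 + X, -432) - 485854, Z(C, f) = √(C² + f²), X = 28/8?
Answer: 2/(-971708 + √779257 + 2*I*√549505) ≈ -2.0601e-6 - 3.146e-9*I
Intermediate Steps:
X = 7/2 (X = 28*(⅛) = 7/2 ≈ 3.5000)
D = -485854 + √779257/2 (D = √((87 + 7/2)² + (-432)²) - 485854 = √((181/2)² + 186624) - 485854 = √(32761/4 + 186624) - 485854 = √(779257/4) - 485854 = √779257/2 - 485854 = -485854 + √779257/2 ≈ -4.8541e+5)
1/(D + √(-192533 - 356972)) = 1/((-485854 + √779257/2) + √(-192533 - 356972)) = 1/((-485854 + √779257/2) + √(-549505)) = 1/((-485854 + √779257/2) + I*√549505) = 1/(-485854 + √779257/2 + I*√549505)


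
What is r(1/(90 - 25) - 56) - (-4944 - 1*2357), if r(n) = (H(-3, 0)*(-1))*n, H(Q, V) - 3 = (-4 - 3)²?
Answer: 51061/5 ≈ 10212.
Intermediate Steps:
H(Q, V) = 52 (H(Q, V) = 3 + (-4 - 3)² = 3 + (-7)² = 3 + 49 = 52)
r(n) = -52*n (r(n) = (52*(-1))*n = -52*n)
r(1/(90 - 25) - 56) - (-4944 - 1*2357) = -52*(1/(90 - 25) - 56) - (-4944 - 1*2357) = -52*(1/65 - 56) - (-4944 - 2357) = -52*(1/65 - 56) - 1*(-7301) = -52*(-3639/65) + 7301 = 14556/5 + 7301 = 51061/5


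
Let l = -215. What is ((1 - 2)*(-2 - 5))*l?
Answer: -1505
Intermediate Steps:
((1 - 2)*(-2 - 5))*l = ((1 - 2)*(-2 - 5))*(-215) = -1*(-7)*(-215) = 7*(-215) = -1505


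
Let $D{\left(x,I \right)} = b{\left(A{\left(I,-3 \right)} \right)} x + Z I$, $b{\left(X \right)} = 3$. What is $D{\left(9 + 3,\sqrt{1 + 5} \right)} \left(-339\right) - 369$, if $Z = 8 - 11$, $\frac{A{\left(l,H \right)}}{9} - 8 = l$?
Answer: $-12573 + 1017 \sqrt{6} \approx -10082.0$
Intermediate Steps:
$A{\left(l,H \right)} = 72 + 9 l$
$Z = -3$ ($Z = 8 - 11 = -3$)
$D{\left(x,I \right)} = - 3 I + 3 x$ ($D{\left(x,I \right)} = 3 x - 3 I = - 3 I + 3 x$)
$D{\left(9 + 3,\sqrt{1 + 5} \right)} \left(-339\right) - 369 = \left(- 3 \sqrt{1 + 5} + 3 \left(9 + 3\right)\right) \left(-339\right) - 369 = \left(- 3 \sqrt{6} + 3 \cdot 12\right) \left(-339\right) - 369 = \left(- 3 \sqrt{6} + 36\right) \left(-339\right) - 369 = \left(36 - 3 \sqrt{6}\right) \left(-339\right) - 369 = \left(-12204 + 1017 \sqrt{6}\right) - 369 = -12573 + 1017 \sqrt{6}$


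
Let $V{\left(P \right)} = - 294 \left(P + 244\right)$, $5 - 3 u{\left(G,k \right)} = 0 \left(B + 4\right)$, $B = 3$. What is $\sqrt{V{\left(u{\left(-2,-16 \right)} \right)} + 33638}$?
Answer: $2 i \sqrt{9647} \approx 196.44 i$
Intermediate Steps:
$u{\left(G,k \right)} = \frac{5}{3}$ ($u{\left(G,k \right)} = \frac{5}{3} - \frac{0 \left(3 + 4\right)}{3} = \frac{5}{3} - \frac{0 \cdot 7}{3} = \frac{5}{3} - 0 = \frac{5}{3} + 0 = \frac{5}{3}$)
$V{\left(P \right)} = -71736 - 294 P$ ($V{\left(P \right)} = - 294 \left(244 + P\right) = -71736 - 294 P$)
$\sqrt{V{\left(u{\left(-2,-16 \right)} \right)} + 33638} = \sqrt{\left(-71736 - 490\right) + 33638} = \sqrt{-72226 + 33638} = \sqrt{-38588} = 2 i \sqrt{9647}$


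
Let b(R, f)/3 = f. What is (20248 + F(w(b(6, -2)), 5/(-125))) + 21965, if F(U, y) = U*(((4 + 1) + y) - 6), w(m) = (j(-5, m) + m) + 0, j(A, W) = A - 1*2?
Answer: 1055663/25 ≈ 42227.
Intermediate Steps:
b(R, f) = 3*f
j(A, W) = -2 + A (j(A, W) = A - 2 = -2 + A)
w(m) = -7 + m (w(m) = ((-2 - 5) + m) + 0 = (-7 + m) + 0 = -7 + m)
F(U, y) = U*(-1 + y) (F(U, y) = U*((5 + y) - 6) = U*(-1 + y))
(20248 + F(w(b(6, -2)), 5/(-125))) + 21965 = (20248 + (-7 + 3*(-2))*(-1 + 5/(-125))) + 21965 = (20248 + (-7 - 6)*(-1 + 5*(-1/125))) + 21965 = (20248 - 13*(-1 - 1/25)) + 21965 = (20248 - 13*(-26/25)) + 21965 = (20248 + 338/25) + 21965 = 506538/25 + 21965 = 1055663/25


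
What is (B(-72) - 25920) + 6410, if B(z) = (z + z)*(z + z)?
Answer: 1226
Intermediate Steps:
B(z) = 4*z² (B(z) = (2*z)*(2*z) = 4*z²)
(B(-72) - 25920) + 6410 = (4*(-72)² - 25920) + 6410 = (4*5184 - 25920) + 6410 = (20736 - 25920) + 6410 = -5184 + 6410 = 1226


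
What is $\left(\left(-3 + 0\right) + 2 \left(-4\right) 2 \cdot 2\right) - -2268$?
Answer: $2233$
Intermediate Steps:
$\left(\left(-3 + 0\right) + 2 \left(-4\right) 2 \cdot 2\right) - -2268 = \left(-3 + \left(-8\right) 2 \cdot 2\right) + 2268 = \left(-3 - 32\right) + 2268 = -35 + 2268 = 2233$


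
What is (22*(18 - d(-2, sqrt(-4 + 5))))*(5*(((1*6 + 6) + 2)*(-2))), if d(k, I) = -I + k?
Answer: -64680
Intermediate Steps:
d(k, I) = k - I
(22*(18 - d(-2, sqrt(-4 + 5))))*(5*(((1*6 + 6) + 2)*(-2))) = (22*(18 - (-2 - sqrt(-4 + 5))))*(5*(((1*6 + 6) + 2)*(-2))) = (22*(18 - (-2 - sqrt(1))))*(5*(((6 + 6) + 2)*(-2))) = (22*(18 - (-2 - 1*1)))*(5*((12 + 2)*(-2))) = (22*(18 - (-2 - 1)))*(5*(14*(-2))) = (22*(18 - 1*(-3)))*(5*(-28)) = (22*(18 + 3))*(-140) = (22*21)*(-140) = 462*(-140) = -64680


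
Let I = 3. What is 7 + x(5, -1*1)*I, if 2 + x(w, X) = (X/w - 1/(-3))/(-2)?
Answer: 4/5 ≈ 0.80000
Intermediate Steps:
x(w, X) = -13/6 - X/(2*w) (x(w, X) = -2 + (X/w - 1/(-3))/(-2) = -2 + (X/w - 1*(-1/3))*(-1/2) = -2 + (X/w + 1/3)*(-1/2) = -2 + (1/3 + X/w)*(-1/2) = -2 + (-1/6 - X/(2*w)) = -13/6 - X/(2*w))
7 + x(5, -1*1)*I = 7 + (-13/6 - 1/2*(-1*1)/5)*3 = 7 + (-13/6 - 1/2*(-1)*1/5)*3 = 7 + (-13/6 + 1/10)*3 = 7 - 31/15*3 = 7 - 31/5 = 4/5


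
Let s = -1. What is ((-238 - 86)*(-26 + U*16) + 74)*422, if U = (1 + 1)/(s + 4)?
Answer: 2127724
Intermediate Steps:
U = ⅔ (U = (1 + 1)/(-1 + 4) = 2/3 = 2*(⅓) = ⅔ ≈ 0.66667)
((-238 - 86)*(-26 + U*16) + 74)*422 = ((-238 - 86)*(-26 + (⅔)*16) + 74)*422 = (-324*(-26 + 32/3) + 74)*422 = (-324*(-46/3) + 74)*422 = (4968 + 74)*422 = 5042*422 = 2127724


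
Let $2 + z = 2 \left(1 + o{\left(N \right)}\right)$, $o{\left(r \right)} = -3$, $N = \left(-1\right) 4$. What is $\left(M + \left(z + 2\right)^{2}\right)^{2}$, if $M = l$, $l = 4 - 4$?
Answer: $256$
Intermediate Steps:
$N = -4$
$l = 0$
$z = -6$ ($z = -2 + 2 \left(1 - 3\right) = -2 + 2 \left(-2\right) = -2 - 4 = -6$)
$M = 0$
$\left(M + \left(z + 2\right)^{2}\right)^{2} = \left(0 + \left(-6 + 2\right)^{2}\right)^{2} = \left(0 + \left(-4\right)^{2}\right)^{2} = \left(0 + 16\right)^{2} = 16^{2} = 256$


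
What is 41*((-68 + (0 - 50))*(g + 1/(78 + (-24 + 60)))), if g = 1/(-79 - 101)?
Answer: -26609/1710 ≈ -15.561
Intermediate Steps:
g = -1/180 (g = 1/(-180) = -1/180 ≈ -0.0055556)
41*((-68 + (0 - 50))*(g + 1/(78 + (-24 + 60)))) = 41*((-68 + (0 - 50))*(-1/180 + 1/(78 + (-24 + 60)))) = 41*((-68 - 50)*(-1/180 + 1/(78 + 36))) = 41*(-118*(-1/180 + 1/114)) = 41*(-118*11/3420) = 41*(-649/1710) = -26609/1710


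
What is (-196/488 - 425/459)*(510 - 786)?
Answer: 201158/549 ≈ 366.41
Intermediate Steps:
(-196/488 - 425/459)*(510 - 786) = (-196*1/488 - 425*1/459)*(-276) = (-49/122 - 25/27)*(-276) = -4373/3294*(-276) = 201158/549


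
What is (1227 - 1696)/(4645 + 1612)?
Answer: -469/6257 ≈ -0.074956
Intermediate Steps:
(1227 - 1696)/(4645 + 1612) = -469/6257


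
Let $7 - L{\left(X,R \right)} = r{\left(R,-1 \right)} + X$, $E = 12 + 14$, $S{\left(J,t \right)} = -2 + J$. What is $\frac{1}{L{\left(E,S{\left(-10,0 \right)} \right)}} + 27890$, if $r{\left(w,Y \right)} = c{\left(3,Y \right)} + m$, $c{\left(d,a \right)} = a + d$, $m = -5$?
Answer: $\frac{446239}{16} \approx 27890.0$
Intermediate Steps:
$E = 26$
$r{\left(w,Y \right)} = -2 + Y$ ($r{\left(w,Y \right)} = \left(Y + 3\right) - 5 = \left(3 + Y\right) - 5 = -2 + Y$)
$L{\left(X,R \right)} = 10 - X$ ($L{\left(X,R \right)} = 7 - \left(\left(-2 - 1\right) + X\right) = 7 - \left(-3 + X\right) = 10 - X$)
$\frac{1}{L{\left(E,S{\left(-10,0 \right)} \right)}} + 27890 = \frac{1}{10 - 26} + 27890 = \frac{1}{-16} + 27890 = - \frac{1}{16} + 27890 = \frac{446239}{16}$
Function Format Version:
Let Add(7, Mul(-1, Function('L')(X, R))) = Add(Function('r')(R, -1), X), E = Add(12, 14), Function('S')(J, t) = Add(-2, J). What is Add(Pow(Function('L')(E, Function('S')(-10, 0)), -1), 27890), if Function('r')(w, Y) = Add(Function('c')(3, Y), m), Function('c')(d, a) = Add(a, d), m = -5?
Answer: Rational(446239, 16) ≈ 27890.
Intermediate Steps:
E = 26
Function('r')(w, Y) = Add(-2, Y) (Function('r')(w, Y) = Add(Add(Y, 3), -5) = Add(Add(3, Y), -5) = Add(-2, Y))
Function('L')(X, R) = Add(10, Mul(-1, X)) (Function('L')(X, R) = Add(7, Mul(-1, Add(Add(-2, -1), X))) = Add(7, Mul(-1, Add(-3, X))) = Add(7, Add(3, Mul(-1, X))) = Add(10, Mul(-1, X)))
Add(Pow(Function('L')(E, Function('S')(-10, 0)), -1), 27890) = Add(Pow(Add(10, Mul(-1, 26)), -1), 27890) = Add(Pow(Add(10, -26), -1), 27890) = Add(Pow(-16, -1), 27890) = Add(Rational(-1, 16), 27890) = Rational(446239, 16)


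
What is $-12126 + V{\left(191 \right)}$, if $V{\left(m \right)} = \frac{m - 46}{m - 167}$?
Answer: $- \frac{290879}{24} \approx -12120.0$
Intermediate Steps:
$V{\left(m \right)} = \frac{-46 + m}{-167 + m}$
$-12126 + V{\left(191 \right)} = -12126 + \frac{-46 + 191}{-167 + 191} = -12126 + \frac{1}{24} \cdot 145 = -12126 + \frac{145}{24} = - \frac{290879}{24}$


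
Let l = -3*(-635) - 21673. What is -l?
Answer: 19768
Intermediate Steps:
l = -19768 (l = 1905 - 21673 = -19768)
-l = -1*(-19768) = 19768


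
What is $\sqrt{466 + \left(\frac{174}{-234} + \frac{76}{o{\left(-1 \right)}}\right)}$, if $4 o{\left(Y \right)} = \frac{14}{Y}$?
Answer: $\frac{\sqrt{33056751}}{273} \approx 21.06$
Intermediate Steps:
$o{\left(Y \right)} = \frac{7}{2 Y}$ ($o{\left(Y \right)} = \frac{14 \frac{1}{Y}}{4} = \frac{7}{2 Y}$)
$\sqrt{466 + \left(\frac{174}{-234} + \frac{76}{o{\left(-1 \right)}}\right)} = \sqrt{466 + \left(\frac{174}{-234} + \frac{76}{\frac{7}{2} \frac{1}{-1}}\right)} = \sqrt{466 + \left(174 \left(- \frac{1}{234}\right) + \frac{76}{\frac{7}{2} \left(-1\right)}\right)} = \sqrt{466 + \left(- \frac{29}{39} + \frac{76}{- \frac{7}{2}}\right)} = \sqrt{466 + \left(- \frac{29}{39} + 76 \left(- \frac{2}{7}\right)\right)} = \sqrt{466 - \frac{6131}{273}} = \sqrt{\frac{121087}{273}} = \frac{\sqrt{33056751}}{273}$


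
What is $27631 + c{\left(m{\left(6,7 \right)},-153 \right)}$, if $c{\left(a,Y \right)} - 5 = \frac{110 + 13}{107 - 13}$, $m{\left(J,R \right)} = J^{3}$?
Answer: $\frac{2597907}{94} \approx 27637.0$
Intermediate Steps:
$c{\left(a,Y \right)} = \frac{593}{94}$ ($c{\left(a,Y \right)} = 5 + \frac{110 + 13}{107 - 13} = 5 + \frac{123}{94} = \frac{593}{94}$)
$27631 + c{\left(m{\left(6,7 \right)},-153 \right)} = 27631 + \frac{593}{94} = \frac{2597907}{94}$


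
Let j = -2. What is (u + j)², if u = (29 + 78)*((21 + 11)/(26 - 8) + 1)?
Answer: 7059649/81 ≈ 87156.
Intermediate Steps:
u = 2675/9 (u = 107*(32/18 + 1) = 107*(32*(1/18) + 1) = 107*(16/9 + 1) = 107*(25/9) = 2675/9 ≈ 297.22)
(u + j)² = (2675/9 - 2)² = (2657/9)² = 7059649/81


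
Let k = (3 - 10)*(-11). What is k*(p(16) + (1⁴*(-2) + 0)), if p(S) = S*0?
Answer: -154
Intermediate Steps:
p(S) = 0
k = 77 (k = -7*(-11) = 77)
k*(p(16) + (1⁴*(-2) + 0)) = 77*(0 + (1⁴*(-2) + 0)) = 77*(0 + (1*(-2) + 0)) = 77*(0 + (-2 + 0)) = 77*(0 - 2) = 77*(-2) = -154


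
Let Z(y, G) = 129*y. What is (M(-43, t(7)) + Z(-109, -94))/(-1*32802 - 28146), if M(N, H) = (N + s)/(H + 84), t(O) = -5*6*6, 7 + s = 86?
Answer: 12499/54176 ≈ 0.23071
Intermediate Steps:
s = 79 (s = -7 + 86 = 79)
t(O) = -180 (t(O) = -30*6 = -180)
M(N, H) = (79 + N)/(84 + H) (M(N, H) = (N + 79)/(H + 84) = (79 + N)/(84 + H))
(M(-43, t(7)) + Z(-109, -94))/(-1*32802 - 28146) = ((79 - 43)/(84 - 180) + 129*(-109))/(-1*32802 - 28146) = (36/(-96) - 14061)/(-32802 - 28146) = (-1/96*36 - 14061)/(-60948) = (-3/8 - 14061)*(-1/60948) = -112491/8*(-1/60948) = 12499/54176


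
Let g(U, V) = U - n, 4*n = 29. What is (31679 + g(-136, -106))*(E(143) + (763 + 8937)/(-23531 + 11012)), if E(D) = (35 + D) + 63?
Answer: 379359809197/50076 ≈ 7.5757e+6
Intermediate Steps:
n = 29/4 (n = (1/4)*29 = 29/4 ≈ 7.2500)
g(U, V) = -29/4 + U (g(U, V) = U - 1*29/4 = U - 29/4 = -29/4 + U)
E(D) = 98 + D
(31679 + g(-136, -106))*(E(143) + (763 + 8937)/(-23531 + 11012)) = (31679 + (-29/4 - 136))*((98 + 143) + (763 + 8937)/(-23531 + 11012)) = (31679 - 573/4)*(241 + 9700/(-12519)) = 126143*(241 + 9700*(-1/12519))/4 = 126143*(241 - 9700/12519)/4 = (126143/4)*(3007379/12519) = 379359809197/50076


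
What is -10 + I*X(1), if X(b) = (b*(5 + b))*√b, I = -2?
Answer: -22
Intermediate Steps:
X(b) = b^(3/2)*(5 + b)
-10 + I*X(1) = -10 - 2*1^(3/2)*(5 + 1) = -10 - 2*6 = -10 - 12 = -22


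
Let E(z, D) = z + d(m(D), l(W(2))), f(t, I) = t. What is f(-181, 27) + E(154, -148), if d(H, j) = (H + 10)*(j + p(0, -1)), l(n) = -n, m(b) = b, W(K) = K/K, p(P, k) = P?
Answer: 111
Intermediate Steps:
W(K) = 1
d(H, j) = j*(10 + H) (d(H, j) = (H + 10)*(j + 0) = (10 + H)*j = j*(10 + H))
E(z, D) = -10 + z - D (E(z, D) = z + (-1*1)*(10 + D) = z - (10 + D) = z + (-10 - D) = -10 + z - D)
f(-181, 27) + E(154, -148) = -181 + (-10 + 154 - 1*(-148)) = -181 + (-10 + 154 + 148) = -181 + 292 = 111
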